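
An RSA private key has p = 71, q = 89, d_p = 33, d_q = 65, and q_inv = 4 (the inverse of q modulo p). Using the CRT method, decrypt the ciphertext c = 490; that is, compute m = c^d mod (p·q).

m₁ = c^(d_p) mod p: c ≡ 64 (mod 71), and 64^33 mod 71 = 29.
m₂ = c^(d_q) mod q: c ≡ 45 (mod 89), and 45^65 mod 89 = 2.
h = q_inv·(m₁ − m₂) mod p = 4·(29 − 2) mod 71 = 37.
m = m₂ + h·q = 2 + 37·89 = 3295.

3295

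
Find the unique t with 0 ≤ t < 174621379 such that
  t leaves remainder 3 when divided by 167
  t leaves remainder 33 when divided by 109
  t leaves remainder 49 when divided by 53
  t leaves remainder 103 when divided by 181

The moduli are pairwise coprime; N = 167·109·53·181 = 174621379.
N/167 = 1045637; 1045637 ≡ 50 (mod 167); 50·157 ≡ 1, so inverse 157.
N/109 = 1602031; 1602031 ≡ 58 (mod 109); 58·47 ≡ 1, so inverse 47.
N/53 = 3294743; 3294743 ≡ 51 (mod 53); 51·26 ≡ 1, so inverse 26.
N/181 = 964759; 964759 ≡ 29 (mod 181); 29·25 ≡ 1, so inverse 25.
t ≡ 3·1045637·157 + 33·1602031·47 + 49·3294743·26 + 103·964759·25 = 9659002115.
9659002115 mod 174621379 = 54826270.

54826270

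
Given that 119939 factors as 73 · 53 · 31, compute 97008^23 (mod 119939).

Mod 73: 97008 ≡ 64; 64^23 ≡ 8 (mod 73).
Mod 53: 97008 ≡ 18; 18^23 ≡ 26 (mod 53).
Mod 31: 97008 ≡ 9; 9^23 ≡ 28 (mod 31).
Combine by CRT: x ≡ 8 (mod 73), x ≡ 26 (mod 53), x ≡ 28 (mod 31) ⇒ x ≡ 99507 (mod 119939).

99507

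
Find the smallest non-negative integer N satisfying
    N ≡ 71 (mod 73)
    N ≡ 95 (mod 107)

7371

Combine the congruences pairwise.
From N ≡ 71 (mod 73) write N = 71 + 73t. Substituting into N ≡ 95 (mod 107) gives 73t ≡ 24 (mod 107), and since 73⁻¹ ≡ 22 (mod 107), t ≡ 100. Hence N ≡ 71 + 73·100 = 7371 (mod 7811).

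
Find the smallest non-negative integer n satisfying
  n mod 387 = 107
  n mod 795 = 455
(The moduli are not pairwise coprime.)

75185

gcd(387, 795) = 3 and 3 | (455 − 107), so the pair is consistent; merging gives n ≡ 75185 (mod 102555), where 102555 = lcm(387, 795).
The solution is unique modulo lcm(387, 795) = 102555.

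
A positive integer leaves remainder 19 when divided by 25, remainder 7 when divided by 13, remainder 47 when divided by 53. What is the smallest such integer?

From n ≡ 19 (mod 25) write n = 19 + 25t. Substituting into n ≡ 7 (mod 13) gives 25t ≡ 1 (mod 13), and since 12⁻¹ ≡ 12 (mod 13), t ≡ 12. Hence n ≡ 19 + 25·12 = 319 (mod 325).
From n ≡ 319 (mod 325) write n = 319 + 325t. Substituting into n ≡ 47 (mod 53) gives 325t ≡ 46 (mod 53), and since 7⁻¹ ≡ 38 (mod 53), t ≡ 52. Hence n ≡ 319 + 325·52 = 17219 (mod 17225).

17219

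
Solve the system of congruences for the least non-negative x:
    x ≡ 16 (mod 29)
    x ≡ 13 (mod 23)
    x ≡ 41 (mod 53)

15676

The moduli are pairwise coprime; N = 29·23·53 = 35351.
N/29 = 1219; 1219 ≡ 1 (mod 29), inverse 1.
N/23 = 1537; 1537 ≡ 19 (mod 23); 19·17 ≡ 1, so inverse 17.
N/53 = 667; 667 ≡ 31 (mod 53); 31·12 ≡ 1, so inverse 12.
x ≡ 16·1219·1 + 13·1537·17 + 41·667·12 = 687345.
687345 mod 35351 = 15676.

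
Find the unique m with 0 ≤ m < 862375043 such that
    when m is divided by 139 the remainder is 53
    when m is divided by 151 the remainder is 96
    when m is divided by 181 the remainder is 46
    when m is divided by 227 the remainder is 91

The moduli are pairwise coprime; N = 139·151·181·227 = 862375043.
N/139 = 6204137; 6204137 ≡ 11 (mod 139); 11·38 ≡ 1, so inverse 38.
N/151 = 5711093; 5711093 ≡ 122 (mod 151); 122·26 ≡ 1, so inverse 26.
N/181 = 4764503; 4764503 ≡ 40 (mod 181); 40·86 ≡ 1, so inverse 86.
N/227 = 3799009; 3799009 ≡ 164 (mod 227); 164·18 ≡ 1, so inverse 18.
m ≡ 53·6204137·38 + 96·5711093·26 + 46·4764503·86 + 91·3799009·18 = 51821170656.
51821170656 mod 862375043 = 78668076.

78668076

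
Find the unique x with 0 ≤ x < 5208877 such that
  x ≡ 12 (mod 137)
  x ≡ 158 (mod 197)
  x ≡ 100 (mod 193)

The moduli are pairwise coprime; N = 137·197·193 = 5208877.
N/137 = 38021; 38021 ≡ 72 (mod 137); 72·59 ≡ 1, so inverse 59.
N/197 = 26441; 26441 ≡ 43 (mod 197); 43·55 ≡ 1, so inverse 55.
N/193 = 26989; 26989 ≡ 162 (mod 193); 162·56 ≡ 1, so inverse 56.
x ≡ 12·38021·59 + 158·26441·55 + 100·26989·56 = 407829558.
407829558 mod 5208877 = 1537152.

1537152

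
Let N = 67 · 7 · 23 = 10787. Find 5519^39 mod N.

Mod 67: 5519 ≡ 25; 25^39 ≡ 62 (mod 67).
Mod 7: 5519 ≡ 3; by Fermat, exponent reduces to 39 mod 6 = 3; 3^3 ≡ 6 (mod 7).
Mod 23: 5519 ≡ 22; by Fermat, exponent reduces to 39 mod 22 = 17; 22^17 ≡ 22 (mod 23).
Combine by CRT: x ≡ 62 (mod 67), x ≡ 6 (mod 7), x ≡ 22 (mod 23) ⇒ x ≡ 7566 (mod 10787).

7566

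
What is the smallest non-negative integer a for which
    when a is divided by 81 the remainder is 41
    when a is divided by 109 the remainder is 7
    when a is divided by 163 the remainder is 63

36086

The moduli are pairwise coprime; N = 81·109·163 = 1439127.
N/81 = 17767; 17767 ≡ 28 (mod 81); 28·55 ≡ 1, so inverse 55.
N/109 = 13203; 13203 ≡ 14 (mod 109); 14·39 ≡ 1, so inverse 39.
N/163 = 8829; 8829 ≡ 27 (mod 163); 27·157 ≡ 1, so inverse 157.
a ≡ 41·17767·55 + 7·13203·39 + 63·8829·157 = 130996643.
130996643 mod 1439127 = 36086.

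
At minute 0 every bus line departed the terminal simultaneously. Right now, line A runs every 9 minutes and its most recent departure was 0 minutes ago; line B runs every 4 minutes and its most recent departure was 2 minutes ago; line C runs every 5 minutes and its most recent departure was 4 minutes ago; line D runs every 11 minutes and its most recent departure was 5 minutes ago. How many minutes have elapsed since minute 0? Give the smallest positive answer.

1314

From t ≡ 0 (mod 9) write t = 0 + 9s. Substituting into t ≡ 2 (mod 4) gives 9s ≡ 2 (mod 4), and since 1⁻¹ ≡ 1 (mod 4), s ≡ 2. Hence t ≡ 0 + 9·2 = 18 (mod 36).
From t ≡ 18 (mod 36) write t = 18 + 36s. Substituting into t ≡ 4 (mod 5) gives 36s ≡ 1 (mod 5), and since 1⁻¹ ≡ 1 (mod 5), s ≡ 1. Hence t ≡ 18 + 36·1 = 54 (mod 180).
From t ≡ 54 (mod 180) write t = 54 + 180s. Substituting into t ≡ 5 (mod 11) gives 180s ≡ 6 (mod 11), and since 4⁻¹ ≡ 3 (mod 11), s ≡ 7. Hence t ≡ 54 + 180·7 = 1314 (mod 1980).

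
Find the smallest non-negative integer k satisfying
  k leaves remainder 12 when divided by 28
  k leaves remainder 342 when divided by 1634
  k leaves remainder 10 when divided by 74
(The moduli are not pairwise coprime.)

Combine the congruences pairwise.
gcd(28, 1634) = 2 and 2 | (342 − 12), so the pair is consistent; merging gives k ≡ 15048 (mod 22876), where 22876 = lcm(28, 1634).
gcd(22876, 74) = 2 and 2 | (10 − 15048), so the pair is consistent; merging gives k ≡ 655576 (mod 846412), where 846412 = lcm(22876, 74).
The solution is unique modulo lcm(28, 1634, 74) = 846412.

655576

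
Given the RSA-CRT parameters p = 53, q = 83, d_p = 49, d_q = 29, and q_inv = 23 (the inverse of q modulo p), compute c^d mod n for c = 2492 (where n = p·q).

m₁ = c^(d_p) mod p: c ≡ 1 (mod 53), and 1^49 mod 53 = 1.
m₂ = c^(d_q) mod q: c ≡ 2 (mod 83), and 2^29 mod 83 = 20.
h = q_inv·(m₁ − m₂) mod p = 23·(1 − 20) mod 53 = 40.
m = m₂ + h·q = 20 + 40·83 = 3340.

3340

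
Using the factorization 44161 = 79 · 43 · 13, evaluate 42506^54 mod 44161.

Mod 79: 42506 ≡ 4; 4^54 ≡ 52 (mod 79).
Mod 43: 42506 ≡ 22; by Fermat, exponent reduces to 54 mod 42 = 12; 22^12 ≡ 4 (mod 43).
Mod 13: 42506 ≡ 9; by Fermat, exponent reduces to 54 mod 12 = 6; 9^6 ≡ 1 (mod 13).
Combine by CRT: x ≡ 52 (mod 79), x ≡ 4 (mod 43), x ≡ 1 (mod 13) ⇒ x ≡ 35049 (mod 44161).

35049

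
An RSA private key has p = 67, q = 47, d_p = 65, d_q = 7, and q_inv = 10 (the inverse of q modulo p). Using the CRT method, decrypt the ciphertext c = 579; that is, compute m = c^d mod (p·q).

m₁ = c^(d_p) mod p: c ≡ 43 (mod 67), and 43^65 mod 67 = 53.
m₂ = c^(d_q) mod q: c ≡ 15 (mod 47), and 15^7 mod 47 = 40.
h = q_inv·(m₁ − m₂) mod p = 10·(53 − 40) mod 67 = 63.
m = m₂ + h·q = 40 + 63·47 = 3001.

3001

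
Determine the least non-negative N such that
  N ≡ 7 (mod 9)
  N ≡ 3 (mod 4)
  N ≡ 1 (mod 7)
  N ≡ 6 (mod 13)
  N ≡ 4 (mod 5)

From N ≡ 7 (mod 9) write N = 7 + 9t. Substituting into N ≡ 3 (mod 4) gives 9t ≡ 0 (mod 4), and since 1⁻¹ ≡ 1 (mod 4), t ≡ 0. Hence N ≡ 7 + 9·0 = 7 (mod 36).
From N ≡ 7 (mod 36) write N = 7 + 36t. Substituting into N ≡ 1 (mod 7) gives 36t ≡ 1 (mod 7), and since 1⁻¹ ≡ 1 (mod 7), t ≡ 1. Hence N ≡ 7 + 36·1 = 43 (mod 252).
From N ≡ 43 (mod 252) write N = 43 + 252t. Substituting into N ≡ 6 (mod 13) gives 252t ≡ 2 (mod 13), and since 5⁻¹ ≡ 8 (mod 13), t ≡ 3. Hence N ≡ 43 + 252·3 = 799 (mod 3276).
From N ≡ 799 (mod 3276) write N = 799 + 3276t. Substituting into N ≡ 4 (mod 5) gives 3276t ≡ 0 (mod 5), and since 1⁻¹ ≡ 1 (mod 5), t ≡ 0. Hence N ≡ 799 + 3276·0 = 799 (mod 16380).

799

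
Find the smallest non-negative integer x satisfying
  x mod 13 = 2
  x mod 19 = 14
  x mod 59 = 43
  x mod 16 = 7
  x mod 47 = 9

7590039

From x ≡ 2 (mod 13) write x = 2 + 13t. Substituting into x ≡ 14 (mod 19) gives 13t ≡ 12 (mod 19), and since 13⁻¹ ≡ 3 (mod 19), t ≡ 17. Hence x ≡ 2 + 13·17 = 223 (mod 247).
From x ≡ 223 (mod 247) write x = 223 + 247t. Substituting into x ≡ 43 (mod 59) gives 247t ≡ 56 (mod 59), and since 11⁻¹ ≡ 43 (mod 59), t ≡ 48. Hence x ≡ 223 + 247·48 = 12079 (mod 14573).
From x ≡ 12079 (mod 14573) write x = 12079 + 14573t. Substituting into x ≡ 7 (mod 16) gives 14573t ≡ 8 (mod 16), and since 13⁻¹ ≡ 5 (mod 16), t ≡ 8. Hence x ≡ 12079 + 14573·8 = 128663 (mod 233168).
From x ≡ 128663 (mod 233168) write x = 128663 + 233168t. Substituting into x ≡ 9 (mod 47) gives 233168t ≡ 32 (mod 47), and since 1⁻¹ ≡ 1 (mod 47), t ≡ 32. Hence x ≡ 128663 + 233168·32 = 7590039 (mod 10958896).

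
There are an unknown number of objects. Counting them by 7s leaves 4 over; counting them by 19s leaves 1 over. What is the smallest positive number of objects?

39

From N ≡ 4 (mod 7) write N = 4 + 7t. Substituting into N ≡ 1 (mod 19) gives 7t ≡ 16 (mod 19), and since 7⁻¹ ≡ 11 (mod 19), t ≡ 5. Hence N ≡ 4 + 7·5 = 39 (mod 133).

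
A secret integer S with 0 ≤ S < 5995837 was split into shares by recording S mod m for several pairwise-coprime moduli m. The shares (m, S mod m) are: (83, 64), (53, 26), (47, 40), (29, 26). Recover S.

The moduli are pairwise coprime; N = 83·53·47·29 = 5995837.
N/83 = 72239; 72239 ≡ 29 (mod 83); 29·63 ≡ 1, so inverse 63.
N/53 = 113129; 113129 ≡ 27 (mod 53); 27·2 ≡ 1, so inverse 2.
N/47 = 127571; 127571 ≡ 13 (mod 47); 13·29 ≡ 1, so inverse 29.
N/29 = 206753; 206753 ≡ 12 (mod 29); 12·17 ≡ 1, so inverse 17.
S ≡ 64·72239·63 + 26·113129·2 + 40·127571·29 + 26·206753·17 = 536517542.
536517542 mod 5995837 = 2888049.

2888049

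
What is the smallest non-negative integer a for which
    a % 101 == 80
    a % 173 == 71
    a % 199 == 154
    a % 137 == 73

The moduli are pairwise coprime; N = 101·173·199·137 = 476366399.
N/101 = 4716499; 4716499 ≡ 1 (mod 101), inverse 1.
N/173 = 2753563; 2753563 ≡ 95 (mod 173); 95·51 ≡ 1, so inverse 51.
N/199 = 2393801; 2393801 ≡ 30 (mod 199); 30·73 ≡ 1, so inverse 73.
N/137 = 3477127; 3477127 ≡ 67 (mod 137); 67·45 ≡ 1, so inverse 45.
a ≡ 80·4716499·1 + 71·2753563·51 + 154·2393801·73 + 73·3477127·45 = 48681444580.
48681444580 mod 476366399 = 92071882.

92071882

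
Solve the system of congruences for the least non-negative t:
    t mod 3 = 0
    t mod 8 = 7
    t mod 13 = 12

207

The moduli are pairwise coprime; N = 3·8·13 = 312.
N/3 = 104; 104 ≡ 2 (mod 3); 2·2 ≡ 1, so inverse 2.
N/8 = 39; 39 ≡ 7 (mod 8); 7·7 ≡ 1, so inverse 7.
N/13 = 24; 24 ≡ 11 (mod 13); 11·6 ≡ 1, so inverse 6.
t ≡ 0·104·2 + 7·39·7 + 12·24·6 = 3639.
3639 mod 312 = 207.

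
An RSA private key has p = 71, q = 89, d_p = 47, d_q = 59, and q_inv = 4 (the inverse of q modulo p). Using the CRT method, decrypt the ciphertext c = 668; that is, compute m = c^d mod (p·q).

395

m₁ = c^(d_p) mod p: c ≡ 29 (mod 71), and 29^47 mod 71 = 40.
m₂ = c^(d_q) mod q: c ≡ 45 (mod 89), and 45^59 mod 89 = 39.
h = q_inv·(m₁ − m₂) mod p = 4·(40 − 39) mod 71 = 4.
m = m₂ + h·q = 39 + 4·89 = 395.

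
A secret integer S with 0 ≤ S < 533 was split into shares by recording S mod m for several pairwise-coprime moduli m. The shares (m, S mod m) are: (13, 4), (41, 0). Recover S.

Combine the congruences pairwise.
From S ≡ 4 (mod 13) write S = 4 + 13t. Substituting into S ≡ 0 (mod 41) gives 13t ≡ 37 (mod 41), and since 13⁻¹ ≡ 19 (mod 41), t ≡ 6. Hence S ≡ 4 + 13·6 = 82 (mod 533).

82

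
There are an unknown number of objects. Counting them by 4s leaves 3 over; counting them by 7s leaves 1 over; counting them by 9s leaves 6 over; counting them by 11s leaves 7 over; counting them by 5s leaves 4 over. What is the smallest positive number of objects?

13119

The moduli are pairwise coprime; M = 4·7·9·11·5 = 13860.
M/4 = 3465; 3465 ≡ 1 (mod 4), inverse 1.
M/7 = 1980; 1980 ≡ 6 (mod 7); 6·6 ≡ 1, so inverse 6.
M/9 = 1540; 1540 ≡ 1 (mod 9), inverse 1.
M/11 = 1260; 1260 ≡ 6 (mod 11); 6·2 ≡ 1, so inverse 2.
M/5 = 2772; 2772 ≡ 2 (mod 5); 2·3 ≡ 1, so inverse 3.
N ≡ 3·3465·1 + 1·1980·6 + 6·1540·1 + 7·1260·2 + 4·2772·3 = 82419.
82419 mod 13860 = 13119.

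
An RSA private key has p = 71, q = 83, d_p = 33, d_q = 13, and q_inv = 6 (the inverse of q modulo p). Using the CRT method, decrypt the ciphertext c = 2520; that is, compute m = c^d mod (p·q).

2055

m₁ = c^(d_p) mod p: c ≡ 35 (mod 71), and 35^33 mod 71 = 67.
m₂ = c^(d_q) mod q: c ≡ 30 (mod 83), and 30^13 mod 83 = 63.
h = q_inv·(m₁ − m₂) mod p = 6·(67 − 63) mod 71 = 24.
m = m₂ + h·q = 63 + 24·83 = 2055.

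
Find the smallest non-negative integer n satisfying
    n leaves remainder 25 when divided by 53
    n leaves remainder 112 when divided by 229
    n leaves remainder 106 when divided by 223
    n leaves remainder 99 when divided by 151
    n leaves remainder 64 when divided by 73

Combine the congruences pairwise.
From n ≡ 25 (mod 53) write n = 25 + 53t. Substituting into n ≡ 112 (mod 229) gives 53t ≡ 87 (mod 229), and since 53⁻¹ ≡ 121 (mod 229), t ≡ 222. Hence n ≡ 25 + 53·222 = 11791 (mod 12137).
From n ≡ 11791 (mod 12137) write n = 11791 + 12137t. Substituting into n ≡ 106 (mod 223) gives 12137t ≡ 134 (mod 223), and since 95⁻¹ ≡ 54 (mod 223), t ≡ 100. Hence n ≡ 11791 + 12137·100 = 1225491 (mod 2706551).
From n ≡ 1225491 (mod 2706551) write n = 1225491 + 2706551t. Substituting into n ≡ 99 (mod 151) gives 2706551t ≡ 124 (mod 151), and since 27⁻¹ ≡ 28 (mod 151), t ≡ 150. Hence n ≡ 1225491 + 2706551·150 = 407208141 (mod 408689201).
From n ≡ 407208141 (mod 408689201) write n = 407208141 + 408689201t. Substituting into n ≡ 64 (mod 73) gives 408689201t ≡ 12 (mod 73), and since 15⁻¹ ≡ 39 (mod 73), t ≡ 30. Hence n ≡ 407208141 + 408689201·30 = 12667884171 (mod 29834311673).

12667884171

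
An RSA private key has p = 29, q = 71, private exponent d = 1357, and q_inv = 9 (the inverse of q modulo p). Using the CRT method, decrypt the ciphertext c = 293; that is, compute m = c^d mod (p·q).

1904

d_p = d mod (p−1) = 1357 mod 28 = 13; d_q = d mod (q−1) = 27.
m₁ = c^(d_p) mod p: c ≡ 3 (mod 29), and 3^13 mod 29 = 19.
m₂ = c^(d_q) mod q: c ≡ 9 (mod 71), and 9^27 mod 71 = 58.
h = q_inv·(m₁ − m₂) mod p = 9·(19 − 58) mod 29 = 26.
m = m₂ + h·q = 58 + 26·71 = 1904.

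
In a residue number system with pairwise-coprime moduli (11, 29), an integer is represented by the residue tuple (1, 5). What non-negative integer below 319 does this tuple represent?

34

From x ≡ 1 (mod 11) write x = 1 + 11t. Substituting into x ≡ 5 (mod 29) gives 11t ≡ 4 (mod 29), and since 11⁻¹ ≡ 8 (mod 29), t ≡ 3. Hence x ≡ 1 + 11·3 = 34 (mod 319).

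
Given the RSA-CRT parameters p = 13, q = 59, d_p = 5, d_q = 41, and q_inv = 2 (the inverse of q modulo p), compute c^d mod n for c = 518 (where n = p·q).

m₁ = c^(d_p) mod p: c ≡ 11 (mod 13), and 11^5 mod 13 = 7.
m₂ = c^(d_q) mod q: c ≡ 46 (mod 59), and 46^41 mod 59 = 7.
h = q_inv·(m₁ − m₂) mod p = 2·(7 − 7) mod 13 = 0.
m = m₂ + h·q = 7 + 0·59 = 7.

7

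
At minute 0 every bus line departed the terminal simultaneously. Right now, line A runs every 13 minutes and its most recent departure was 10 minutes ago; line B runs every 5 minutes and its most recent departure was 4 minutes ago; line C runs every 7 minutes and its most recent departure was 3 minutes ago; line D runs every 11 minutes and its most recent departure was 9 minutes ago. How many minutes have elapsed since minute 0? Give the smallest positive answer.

The moduli are pairwise coprime; N = 13·5·7·11 = 5005.
N/13 = 385; 385 ≡ 8 (mod 13); 8·5 ≡ 1, so inverse 5.
N/5 = 1001; 1001 ≡ 1 (mod 5), inverse 1.
N/7 = 715; 715 ≡ 1 (mod 7), inverse 1.
N/11 = 455; 455 ≡ 4 (mod 11); 4·3 ≡ 1, so inverse 3.
t ≡ 10·385·5 + 4·1001·1 + 3·715·1 + 9·455·3 = 37684.
37684 mod 5005 = 2649.

2649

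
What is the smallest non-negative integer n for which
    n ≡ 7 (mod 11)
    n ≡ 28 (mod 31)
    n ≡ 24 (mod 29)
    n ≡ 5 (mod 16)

The moduli are pairwise coprime; M = 11·31·29·16 = 158224.
M/11 = 14384; 14384 ≡ 7 (mod 11); 7·8 ≡ 1, so inverse 8.
M/31 = 5104; 5104 ≡ 20 (mod 31); 20·14 ≡ 1, so inverse 14.
M/29 = 5456; 5456 ≡ 4 (mod 29); 4·22 ≡ 1, so inverse 22.
M/16 = 9889; 9889 ≡ 1 (mod 16), inverse 1.
n ≡ 7·14384·8 + 28·5104·14 + 24·5456·22 + 5·9889·1 = 5736485.
5736485 mod 158224 = 40421.

40421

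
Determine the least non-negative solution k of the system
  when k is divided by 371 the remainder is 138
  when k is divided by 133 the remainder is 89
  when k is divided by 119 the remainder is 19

69515

gcd(371, 133) = 7 and 7 | (89 − 138), so the pair is consistent; merging gives k ≡ 6074 (mod 7049), where 7049 = lcm(371, 133).
gcd(7049, 119) = 7 and 7 | (19 − 6074), so the pair is consistent; merging gives k ≡ 69515 (mod 119833), where 119833 = lcm(7049, 119).
The solution is unique modulo lcm(371, 133, 119) = 119833.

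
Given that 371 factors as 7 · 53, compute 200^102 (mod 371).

113

Mod 7: 200 ≡ 4; since 6 | 102, by Fermat 4^102 ≡ 1 (mod 7).
Mod 53: 200 ≡ 41; by Fermat, exponent reduces to 102 mod 52 = 50; 41^50 ≡ 7 (mod 53).
Combine by CRT: x ≡ 1 (mod 7), x ≡ 7 (mod 53) ⇒ x ≡ 113 (mod 371).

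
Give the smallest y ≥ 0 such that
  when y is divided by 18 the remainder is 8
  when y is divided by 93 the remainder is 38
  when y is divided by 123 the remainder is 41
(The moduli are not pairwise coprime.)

8036

gcd(18, 93) = 3 and 3 | (38 − 8), so the pair is consistent; merging gives y ≡ 224 (mod 558), where 558 = lcm(18, 93).
gcd(558, 123) = 3 and 3 | (41 − 224), so the pair is consistent; merging gives y ≡ 8036 (mod 22878), where 22878 = lcm(558, 123).
The solution is unique modulo lcm(18, 93, 123) = 22878.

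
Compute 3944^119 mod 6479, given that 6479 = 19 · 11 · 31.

Mod 19: 3944 ≡ 11; by Fermat, exponent reduces to 119 mod 18 = 11; 11^11 ≡ 7 (mod 19).
Mod 11: 3944 ≡ 6; by Fermat, exponent reduces to 119 mod 10 = 9; 6^9 ≡ 2 (mod 11).
Mod 31: 3944 ≡ 7; by Fermat, exponent reduces to 119 mod 30 = 29; 7^29 ≡ 9 (mod 31).
Combine by CRT: x ≡ 7 (mod 19), x ≡ 2 (mod 11), x ≡ 9 (mod 31) ⇒ x ≡ 5403 (mod 6479).

5403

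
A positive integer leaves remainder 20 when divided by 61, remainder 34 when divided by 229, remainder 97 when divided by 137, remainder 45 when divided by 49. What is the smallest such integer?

From k ≡ 20 (mod 61) write k = 20 + 61t. Substituting into k ≡ 34 (mod 229) gives 61t ≡ 14 (mod 229), and since 61⁻¹ ≡ 214 (mod 229), t ≡ 19. Hence k ≡ 20 + 61·19 = 1179 (mod 13969).
From k ≡ 1179 (mod 13969) write k = 1179 + 13969t. Substituting into k ≡ 97 (mod 137) gives 13969t ≡ 14 (mod 137), and since 132⁻¹ ≡ 82 (mod 137), t ≡ 52. Hence k ≡ 1179 + 13969·52 = 727567 (mod 1913753).
From k ≡ 727567 (mod 1913753) write k = 727567 + 1913753t. Substituting into k ≡ 45 (mod 49) gives 1913753t ≡ 30 (mod 49), and since 9⁻¹ ≡ 11 (mod 49), t ≡ 36. Hence k ≡ 727567 + 1913753·36 = 69622675 (mod 93773897).

69622675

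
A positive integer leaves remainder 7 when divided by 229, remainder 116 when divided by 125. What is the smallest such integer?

Combine the congruences pairwise.
From m ≡ 7 (mod 229) write m = 7 + 229t. Substituting into m ≡ 116 (mod 125) gives 229t ≡ 109 (mod 125), and since 104⁻¹ ≡ 119 (mod 125), t ≡ 96. Hence m ≡ 7 + 229·96 = 21991 (mod 28625).

21991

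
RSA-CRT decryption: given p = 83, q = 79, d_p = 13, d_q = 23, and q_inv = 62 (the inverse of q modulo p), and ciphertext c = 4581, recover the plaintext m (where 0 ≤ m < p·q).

6003

m₁ = c^(d_p) mod p: c ≡ 16 (mod 83), and 16^13 mod 83 = 27.
m₂ = c^(d_q) mod q: c ≡ 78 (mod 79), and 78^23 mod 79 = 78.
h = q_inv·(m₁ − m₂) mod p = 62·(27 − 78) mod 83 = 75.
m = m₂ + h·q = 78 + 75·79 = 6003.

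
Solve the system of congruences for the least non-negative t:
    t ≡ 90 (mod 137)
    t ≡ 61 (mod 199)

Combine the congruences pairwise.
From t ≡ 90 (mod 137) write t = 90 + 137s. Substituting into t ≡ 61 (mod 199) gives 137s ≡ 170 (mod 199), and since 137⁻¹ ≡ 138 (mod 199), s ≡ 177. Hence t ≡ 90 + 137·177 = 24339 (mod 27263).

24339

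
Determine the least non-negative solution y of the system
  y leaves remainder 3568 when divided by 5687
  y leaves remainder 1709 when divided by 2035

333414

gcd(5687, 2035) = 11 and 11 | (1709 − 3568), so the pair is consistent; merging gives y ≡ 333414 (mod 1052095), where 1052095 = lcm(5687, 2035).
The solution is unique modulo lcm(5687, 2035) = 1052095.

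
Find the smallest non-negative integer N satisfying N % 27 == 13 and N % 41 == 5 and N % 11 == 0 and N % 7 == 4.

The moduli are pairwise coprime; M = 27·41·11·7 = 85239.
M/27 = 3157; 3157 ≡ 25 (mod 27); 25·13 ≡ 1, so inverse 13.
M/41 = 2079; 2079 ≡ 29 (mod 41); 29·17 ≡ 1, so inverse 17.
M/11 = 7749; 7749 ≡ 5 (mod 11); 5·9 ≡ 1, so inverse 9.
M/7 = 12177; 12177 ≡ 4 (mod 7); 4·2 ≡ 1, so inverse 2.
N ≡ 13·3157·13 + 5·2079·17 + 0·7749·9 + 4·12177·2 = 807664.
807664 mod 85239 = 40513.

40513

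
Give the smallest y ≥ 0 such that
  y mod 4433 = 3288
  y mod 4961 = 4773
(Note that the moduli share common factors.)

gcd(4433, 4961) = 11 and 11 | (4773 − 3288), so the pair is consistent; merging gives y ≡ 1865148 (mod 1999283), where 1999283 = lcm(4433, 4961).
The solution is unique modulo lcm(4433, 4961) = 1999283.

1865148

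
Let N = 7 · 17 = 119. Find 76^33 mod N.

76

Mod 7: 76 ≡ 6; by Fermat, exponent reduces to 33 mod 6 = 3; 6^3 ≡ 6 (mod 7).
Mod 17: 76 ≡ 8; by Fermat, exponent reduces to 33 mod 16 = 1; 8^1 ≡ 8 (mod 17).
Combine by CRT: x ≡ 6 (mod 7), x ≡ 8 (mod 17) ⇒ x ≡ 76 (mod 119).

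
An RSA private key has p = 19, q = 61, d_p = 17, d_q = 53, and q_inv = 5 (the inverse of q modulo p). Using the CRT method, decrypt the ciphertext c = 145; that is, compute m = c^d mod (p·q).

521

m₁ = c^(d_p) mod p: c ≡ 12 (mod 19), and 12^17 mod 19 = 8.
m₂ = c^(d_q) mod q: c ≡ 23 (mod 61), and 23^53 mod 61 = 33.
h = q_inv·(m₁ − m₂) mod p = 5·(8 − 33) mod 19 = 8.
m = m₂ + h·q = 33 + 8·61 = 521.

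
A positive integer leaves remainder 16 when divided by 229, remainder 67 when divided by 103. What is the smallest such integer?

10779

Combine the congruences pairwise.
From n ≡ 16 (mod 229) write n = 16 + 229t. Substituting into n ≡ 67 (mod 103) gives 229t ≡ 51 (mod 103), and since 23⁻¹ ≡ 9 (mod 103), t ≡ 47. Hence n ≡ 16 + 229·47 = 10779 (mod 23587).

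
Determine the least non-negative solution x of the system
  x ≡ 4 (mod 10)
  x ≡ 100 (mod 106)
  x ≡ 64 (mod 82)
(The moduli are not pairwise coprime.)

2114

Combine the congruences pairwise.
gcd(10, 106) = 2 and 2 | (100 − 4), so the pair is consistent; merging gives x ≡ 524 (mod 530), where 530 = lcm(10, 106).
gcd(530, 82) = 2 and 2 | (64 − 524), so the pair is consistent; merging gives x ≡ 2114 (mod 21730), where 21730 = lcm(530, 82).
The solution is unique modulo lcm(10, 106, 82) = 21730.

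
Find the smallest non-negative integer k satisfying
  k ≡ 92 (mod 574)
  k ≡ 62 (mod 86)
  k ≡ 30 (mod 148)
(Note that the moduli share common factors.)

gcd(574, 86) = 2 and 2 | (62 − 92), so the pair is consistent; merging gives k ≡ 23626 (mod 24682), where 24682 = lcm(574, 86).
gcd(24682, 148) = 2 and 2 | (30 − 23626), so the pair is consistent; merging gives k ≡ 714722 (mod 1826468), where 1826468 = lcm(24682, 148).
The solution is unique modulo lcm(574, 86, 148) = 1826468.

714722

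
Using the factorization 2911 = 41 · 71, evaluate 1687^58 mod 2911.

Mod 41: 1687 ≡ 6; by Fermat, exponent reduces to 58 mod 40 = 18; 6^18 ≡ 33 (mod 41).
Mod 71: 1687 ≡ 54; 54^58 ≡ 57 (mod 71).
Combine by CRT: x ≡ 33 (mod 41), x ≡ 57 (mod 71) ⇒ x ≡ 2329 (mod 2911).

2329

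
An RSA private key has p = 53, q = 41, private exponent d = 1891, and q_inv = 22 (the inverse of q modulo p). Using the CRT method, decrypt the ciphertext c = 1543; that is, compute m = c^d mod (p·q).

d_p = d mod (p−1) = 1891 mod 52 = 19; d_q = d mod (q−1) = 11.
m₁ = c^(d_p) mod p: c ≡ 6 (mod 53), and 6^19 mod 53 = 37.
m₂ = c^(d_q) mod q: c ≡ 26 (mod 41), and 26^11 mod 41 = 12.
h = q_inv·(m₁ − m₂) mod p = 22·(37 − 12) mod 53 = 20.
m = m₂ + h·q = 12 + 20·41 = 832.

832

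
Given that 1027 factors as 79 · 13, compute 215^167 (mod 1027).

Mod 79: 215 ≡ 57; by Fermat, exponent reduces to 167 mod 78 = 11; 57^11 ≡ 71 (mod 79).
Mod 13: 215 ≡ 7; by Fermat, exponent reduces to 167 mod 12 = 11; 7^11 ≡ 2 (mod 13).
Combine by CRT: x ≡ 71 (mod 79), x ≡ 2 (mod 13) ⇒ x ≡ 782 (mod 1027).

782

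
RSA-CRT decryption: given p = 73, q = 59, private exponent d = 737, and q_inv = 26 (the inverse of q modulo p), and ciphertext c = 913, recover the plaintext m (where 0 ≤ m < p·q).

d_p = d mod (p−1) = 737 mod 72 = 17; d_q = d mod (q−1) = 41.
m₁ = c^(d_p) mod p: c ≡ 37 (mod 73), and 37^17 mod 73 = 2.
m₂ = c^(d_q) mod q: c ≡ 28 (mod 59), and 28^41 mod 59 = 20.
h = q_inv·(m₁ − m₂) mod p = 26·(2 − 20) mod 73 = 43.
m = m₂ + h·q = 20 + 43·59 = 2557.

2557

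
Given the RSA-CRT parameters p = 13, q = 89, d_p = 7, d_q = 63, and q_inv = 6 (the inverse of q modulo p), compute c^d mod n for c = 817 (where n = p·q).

223

m₁ = c^(d_p) mod p: c ≡ 11 (mod 13), and 11^7 mod 13 = 2.
m₂ = c^(d_q) mod q: c ≡ 16 (mod 89), and 16^63 mod 89 = 45.
h = q_inv·(m₁ − m₂) mod p = 6·(2 − 45) mod 13 = 2.
m = m₂ + h·q = 45 + 2·89 = 223.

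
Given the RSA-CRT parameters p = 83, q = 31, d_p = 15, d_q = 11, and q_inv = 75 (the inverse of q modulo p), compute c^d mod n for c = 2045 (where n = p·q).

2479

m₁ = c^(d_p) mod p: c ≡ 53 (mod 83), and 53^15 mod 83 = 72.
m₂ = c^(d_q) mod q: c ≡ 30 (mod 31), and 30^11 mod 31 = 30.
h = q_inv·(m₁ − m₂) mod p = 75·(72 − 30) mod 83 = 79.
m = m₂ + h·q = 30 + 79·31 = 2479.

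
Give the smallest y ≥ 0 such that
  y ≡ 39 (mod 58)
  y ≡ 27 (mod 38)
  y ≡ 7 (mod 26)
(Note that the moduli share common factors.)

3751

Combine the congruences pairwise.
gcd(58, 38) = 2 and 2 | (27 − 39), so the pair is consistent; merging gives y ≡ 445 (mod 1102), where 1102 = lcm(58, 38).
gcd(1102, 26) = 2 and 2 | (7 − 445), so the pair is consistent; merging gives y ≡ 3751 (mod 14326), where 14326 = lcm(1102, 26).
The solution is unique modulo lcm(58, 38, 26) = 14326.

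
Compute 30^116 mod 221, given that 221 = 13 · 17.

120

Mod 13: 30 ≡ 4; by Fermat, exponent reduces to 116 mod 12 = 8; 4^8 ≡ 3 (mod 13).
Mod 17: 30 ≡ 13; by Fermat, exponent reduces to 116 mod 16 = 4; 13^4 ≡ 1 (mod 17).
Combine by CRT: x ≡ 3 (mod 13), x ≡ 1 (mod 17) ⇒ x ≡ 120 (mod 221).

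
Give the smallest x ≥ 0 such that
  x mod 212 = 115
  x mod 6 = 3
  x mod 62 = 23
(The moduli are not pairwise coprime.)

gcd(212, 6) = 2 and 2 | (3 − 115), so the pair is consistent; merging gives x ≡ 327 (mod 636), where 636 = lcm(212, 6).
gcd(636, 62) = 2 and 2 | (23 − 327), so the pair is consistent; merging gives x ≡ 7959 (mod 19716), where 19716 = lcm(636, 62).
The solution is unique modulo lcm(212, 6, 62) = 19716.

7959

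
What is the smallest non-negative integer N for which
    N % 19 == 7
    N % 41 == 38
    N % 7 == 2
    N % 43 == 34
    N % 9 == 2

1096706

The moduli are pairwise coprime; M = 19·41·7·43·9 = 2110311.
M/19 = 111069; 111069 ≡ 14 (mod 19); 14·15 ≡ 1, so inverse 15.
M/41 = 51471; 51471 ≡ 16 (mod 41); 16·18 ≡ 1, so inverse 18.
M/7 = 301473; 301473 ≡ 4 (mod 7); 4·2 ≡ 1, so inverse 2.
M/43 = 49077; 49077 ≡ 14 (mod 43); 14·40 ≡ 1, so inverse 40.
M/9 = 234479; 234479 ≡ 2 (mod 9); 2·5 ≡ 1, so inverse 5.
N ≡ 7·111069·15 + 38·51471·18 + 2·301473·2 + 34·49077·40 + 2·234479·5 = 117163811.
117163811 mod 2110311 = 1096706.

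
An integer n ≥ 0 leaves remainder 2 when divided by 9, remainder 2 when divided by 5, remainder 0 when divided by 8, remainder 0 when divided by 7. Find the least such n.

Combine the congruences pairwise.
From n ≡ 2 (mod 9) write n = 2 + 9t. Substituting into n ≡ 2 (mod 5) gives 9t ≡ 0 (mod 5), and since 4⁻¹ ≡ 4 (mod 5), t ≡ 0. Hence n ≡ 2 + 9·0 = 2 (mod 45).
From n ≡ 2 (mod 45) write n = 2 + 45t. Substituting into n ≡ 0 (mod 8) gives 45t ≡ 6 (mod 8), and since 5⁻¹ ≡ 5 (mod 8), t ≡ 6. Hence n ≡ 2 + 45·6 = 272 (mod 360).
From n ≡ 272 (mod 360) write n = 272 + 360t. Substituting into n ≡ 0 (mod 7) gives 360t ≡ 1 (mod 7), and since 3⁻¹ ≡ 5 (mod 7), t ≡ 5. Hence n ≡ 272 + 360·5 = 2072 (mod 2520).

2072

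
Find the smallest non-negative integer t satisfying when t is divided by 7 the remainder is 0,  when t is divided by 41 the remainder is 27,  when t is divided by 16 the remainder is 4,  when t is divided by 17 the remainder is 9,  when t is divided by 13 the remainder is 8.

The moduli are pairwise coprime; N = 7·41·16·17·13 = 1014832.
N/7 = 144976; 144976 ≡ 6 (mod 7); 6·6 ≡ 1, so inverse 6.
N/41 = 24752; 24752 ≡ 29 (mod 41); 29·17 ≡ 1, so inverse 17.
N/16 = 63427; 63427 ≡ 3 (mod 16); 3·11 ≡ 1, so inverse 11.
N/17 = 59696; 59696 ≡ 9 (mod 17); 9·2 ≡ 1, so inverse 2.
N/13 = 78064; 78064 ≡ 12 (mod 13); 12·12 ≡ 1, so inverse 12.
t ≡ 0·144976·6 + 27·24752·17 + 4·63427·11 + 9·59696·2 + 8·78064·12 = 22720628.
22720628 mod 1014832 = 394324.

394324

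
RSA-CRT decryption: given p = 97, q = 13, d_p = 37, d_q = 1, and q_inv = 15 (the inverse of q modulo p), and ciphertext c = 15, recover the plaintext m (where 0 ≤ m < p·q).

m₁ = c^(d_p) mod p: c ≡ 15 (mod 97), and 15^37 mod 97 = 10.
m₂ = c^(d_q) mod q: c ≡ 2 (mod 13), and 2^1 mod 13 = 2.
h = q_inv·(m₁ − m₂) mod p = 15·(10 − 2) mod 97 = 23.
m = m₂ + h·q = 2 + 23·13 = 301.

301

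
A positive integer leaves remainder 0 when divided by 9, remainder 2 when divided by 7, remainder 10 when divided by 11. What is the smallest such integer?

450

The moduli are pairwise coprime; M = 9·7·11 = 693.
M/9 = 77; 77 ≡ 5 (mod 9); 5·2 ≡ 1, so inverse 2.
M/7 = 99; 99 ≡ 1 (mod 7), inverse 1.
M/11 = 63; 63 ≡ 8 (mod 11); 8·7 ≡ 1, so inverse 7.
n ≡ 0·77·2 + 2·99·1 + 10·63·7 = 4608.
4608 mod 693 = 450.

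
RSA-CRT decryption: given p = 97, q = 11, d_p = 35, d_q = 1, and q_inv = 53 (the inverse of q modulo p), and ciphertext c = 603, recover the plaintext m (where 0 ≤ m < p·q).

m₁ = c^(d_p) mod p: c ≡ 21 (mod 97), and 21^35 mod 97 = 90.
m₂ = c^(d_q) mod q: c ≡ 9 (mod 11), and 9^1 mod 11 = 9.
h = q_inv·(m₁ − m₂) mod p = 53·(90 − 9) mod 97 = 25.
m = m₂ + h·q = 9 + 25·11 = 284.

284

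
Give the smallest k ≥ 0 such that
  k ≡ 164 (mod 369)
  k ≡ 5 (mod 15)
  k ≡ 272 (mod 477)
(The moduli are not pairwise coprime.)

97580

Combine the congruences pairwise.
gcd(369, 15) = 3 and 3 | (5 − 164), so the pair is consistent; merging gives k ≡ 1640 (mod 1845), where 1845 = lcm(369, 15).
gcd(1845, 477) = 9 and 9 | (272 − 1640), so the pair is consistent; merging gives k ≡ 97580 (mod 97785), where 97785 = lcm(1845, 477).
The solution is unique modulo lcm(369, 15, 477) = 97785.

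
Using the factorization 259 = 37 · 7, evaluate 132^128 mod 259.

71

Mod 37: 132 ≡ 21; by Fermat, exponent reduces to 128 mod 36 = 20; 21^20 ≡ 34 (mod 37).
Mod 7: 132 ≡ 6; by Fermat, exponent reduces to 128 mod 6 = 2; 6^2 ≡ 1 (mod 7).
Combine by CRT: x ≡ 34 (mod 37), x ≡ 1 (mod 7) ⇒ x ≡ 71 (mod 259).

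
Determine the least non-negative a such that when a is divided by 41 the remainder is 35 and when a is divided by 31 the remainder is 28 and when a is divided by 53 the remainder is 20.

From a ≡ 35 (mod 41) write a = 35 + 41t. Substituting into a ≡ 28 (mod 31) gives 41t ≡ 24 (mod 31), and since 10⁻¹ ≡ 28 (mod 31), t ≡ 21. Hence a ≡ 35 + 41·21 = 896 (mod 1271).
From a ≡ 896 (mod 1271) write a = 896 + 1271t. Substituting into a ≡ 20 (mod 53) gives 1271t ≡ 25 (mod 53), and since 52⁻¹ ≡ 52 (mod 53), t ≡ 28. Hence a ≡ 896 + 1271·28 = 36484 (mod 67363).

36484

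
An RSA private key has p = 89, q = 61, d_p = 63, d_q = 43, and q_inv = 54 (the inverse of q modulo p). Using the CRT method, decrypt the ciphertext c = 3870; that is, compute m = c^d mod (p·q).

m₁ = c^(d_p) mod p: c ≡ 43 (mod 89), and 43^63 mod 89 = 76.
m₂ = c^(d_q) mod q: c ≡ 27 (mod 61), and 27^43 mod 61 = 41.
h = q_inv·(m₁ − m₂) mod p = 54·(76 − 41) mod 89 = 21.
m = m₂ + h·q = 41 + 21·61 = 1322.

1322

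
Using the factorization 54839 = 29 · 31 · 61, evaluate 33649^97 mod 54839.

31391

Mod 29: 33649 ≡ 9; by Fermat, exponent reduces to 97 mod 28 = 13; 9^13 ≡ 13 (mod 29).
Mod 31: 33649 ≡ 14; by Fermat, exponent reduces to 97 mod 30 = 7; 14^7 ≡ 19 (mod 31).
Mod 61: 33649 ≡ 38; by Fermat, exponent reduces to 97 mod 60 = 37; 38^37 ≡ 37 (mod 61).
Combine by CRT: x ≡ 13 (mod 29), x ≡ 19 (mod 31), x ≡ 37 (mod 61) ⇒ x ≡ 31391 (mod 54839).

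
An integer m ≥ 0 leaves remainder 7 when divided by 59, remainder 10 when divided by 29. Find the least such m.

Combine the congruences pairwise.
From m ≡ 7 (mod 59) write m = 7 + 59t. Substituting into m ≡ 10 (mod 29) gives 59t ≡ 3 (mod 29), and since 1⁻¹ ≡ 1 (mod 29), t ≡ 3. Hence m ≡ 7 + 59·3 = 184 (mod 1711).

184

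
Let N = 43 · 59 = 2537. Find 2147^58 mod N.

2302

Mod 43: 2147 ≡ 40; by Fermat, exponent reduces to 58 mod 42 = 16; 40^16 ≡ 23 (mod 43).
Mod 59: 2147 ≡ 23; since 58 | 58, by Fermat 23^58 ≡ 1 (mod 59).
Combine by CRT: x ≡ 23 (mod 43), x ≡ 1 (mod 59) ⇒ x ≡ 2302 (mod 2537).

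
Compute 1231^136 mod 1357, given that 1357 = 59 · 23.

358

Mod 59: 1231 ≡ 51; by Fermat, exponent reduces to 136 mod 58 = 20; 51^20 ≡ 4 (mod 59).
Mod 23: 1231 ≡ 12; by Fermat, exponent reduces to 136 mod 22 = 4; 12^4 ≡ 13 (mod 23).
Combine by CRT: x ≡ 4 (mod 59), x ≡ 13 (mod 23) ⇒ x ≡ 358 (mod 1357).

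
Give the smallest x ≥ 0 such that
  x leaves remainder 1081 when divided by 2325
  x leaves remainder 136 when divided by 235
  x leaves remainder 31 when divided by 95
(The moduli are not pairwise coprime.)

1684381

gcd(2325, 235) = 5 and 5 | (136 − 1081), so the pair is consistent; merging gives x ≡ 45256 (mod 109275), where 109275 = lcm(2325, 235).
gcd(109275, 95) = 5 and 5 | (31 − 45256), so the pair is consistent; merging gives x ≡ 1684381 (mod 2076225), where 2076225 = lcm(109275, 95).
The solution is unique modulo lcm(2325, 235, 95) = 2076225.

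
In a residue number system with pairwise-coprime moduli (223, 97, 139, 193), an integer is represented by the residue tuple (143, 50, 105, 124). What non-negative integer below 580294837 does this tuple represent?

460363796

The moduli are pairwise coprime; N = 223·97·139·193 = 580294837.
N/223 = 2602219; 2602219 ≡ 32 (mod 223); 32·7 ≡ 1, so inverse 7.
N/97 = 5982421; 5982421 ≡ 43 (mod 97); 43·88 ≡ 1, so inverse 88.
N/139 = 4174783; 4174783 ≡ 57 (mod 139); 57·100 ≡ 1, so inverse 100.
N/193 = 3006709; 3006709 ≡ 155 (mod 193); 155·66 ≡ 1, so inverse 66.
x ≡ 143·2602219·7 + 50·5982421·88 + 105·4174783·100 + 124·3006709·66 = 97369601575.
97369601575 mod 580294837 = 460363796.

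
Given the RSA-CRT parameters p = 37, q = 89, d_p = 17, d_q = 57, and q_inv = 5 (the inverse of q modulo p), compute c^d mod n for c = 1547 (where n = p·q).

835

m₁ = c^(d_p) mod p: c ≡ 30 (mod 37), and 30^17 mod 37 = 21.
m₂ = c^(d_q) mod q: c ≡ 34 (mod 89), and 34^57 mod 89 = 34.
h = q_inv·(m₁ − m₂) mod p = 5·(21 − 34) mod 37 = 9.
m = m₂ + h·q = 34 + 9·89 = 835.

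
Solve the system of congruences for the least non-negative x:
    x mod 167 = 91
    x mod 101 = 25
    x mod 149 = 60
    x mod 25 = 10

3929935

The moduli are pairwise coprime; N = 167·101·149·25 = 62829575.
N/167 = 376225; 376225 ≡ 141 (mod 167); 141·122 ≡ 1, so inverse 122.
N/101 = 622075; 622075 ≡ 16 (mod 101); 16·19 ≡ 1, so inverse 19.
N/149 = 421675; 421675 ≡ 5 (mod 149); 5·30 ≡ 1, so inverse 30.
N/25 = 2513183; 2513183 ≡ 8 (mod 25); 8·22 ≡ 1, so inverse 22.
x ≡ 91·376225·122 + 25·622075·19 + 60·421675·30 + 10·2513183·22 = 5784250835.
5784250835 mod 62829575 = 3929935.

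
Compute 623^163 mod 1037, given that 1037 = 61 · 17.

379

Mod 61: 623 ≡ 13; by Fermat, exponent reduces to 163 mod 60 = 43; 13^43 ≡ 13 (mod 61).
Mod 17: 623 ≡ 11; by Fermat, exponent reduces to 163 mod 16 = 3; 11^3 ≡ 5 (mod 17).
Combine by CRT: x ≡ 13 (mod 61), x ≡ 5 (mod 17) ⇒ x ≡ 379 (mod 1037).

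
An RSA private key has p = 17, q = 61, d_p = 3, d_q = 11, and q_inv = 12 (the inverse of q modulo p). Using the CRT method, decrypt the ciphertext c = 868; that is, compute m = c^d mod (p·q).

902

m₁ = c^(d_p) mod p: c ≡ 1 (mod 17), and 1^3 mod 17 = 1.
m₂ = c^(d_q) mod q: c ≡ 14 (mod 61), and 14^11 mod 61 = 48.
h = q_inv·(m₁ − m₂) mod p = 12·(1 − 48) mod 17 = 14.
m = m₂ + h·q = 48 + 14·61 = 902.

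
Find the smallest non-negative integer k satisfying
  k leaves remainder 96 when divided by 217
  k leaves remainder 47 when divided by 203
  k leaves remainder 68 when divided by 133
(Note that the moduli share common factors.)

59120

Combine the congruences pairwise.
gcd(217, 203) = 7 and 7 | (47 − 96), so the pair is consistent; merging gives k ≡ 2483 (mod 6293), where 6293 = lcm(217, 203).
gcd(6293, 133) = 7 and 7 | (68 − 2483), so the pair is consistent; merging gives k ≡ 59120 (mod 119567), where 119567 = lcm(6293, 133).
The solution is unique modulo lcm(217, 203, 133) = 119567.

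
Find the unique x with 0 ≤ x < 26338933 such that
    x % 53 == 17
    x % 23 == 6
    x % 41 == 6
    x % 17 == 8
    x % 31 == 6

The moduli are pairwise coprime; N = 53·23·41·17·31 = 26338933.
N/53 = 496961; 496961 ≡ 33 (mod 53); 33·45 ≡ 1, so inverse 45.
N/23 = 1145171; 1145171 ≡ 1 (mod 23), inverse 1.
N/41 = 642413; 642413 ≡ 25 (mod 41); 25·23 ≡ 1, so inverse 23.
N/17 = 1549349; 1549349 ≡ 3 (mod 17); 3·6 ≡ 1, so inverse 6.
N/31 = 849643; 849643 ≡ 26 (mod 31); 26·6 ≡ 1, so inverse 6.
x ≡ 17·496961·45 + 6·1145171·1 + 6·642413·23 + 8·1549349·6 + 6·849643·6 = 580655085.
580655085 mod 26338933 = 1198559.

1198559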